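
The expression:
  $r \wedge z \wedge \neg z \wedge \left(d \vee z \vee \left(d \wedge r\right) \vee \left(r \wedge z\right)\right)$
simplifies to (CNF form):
$\text{False}$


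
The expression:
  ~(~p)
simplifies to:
p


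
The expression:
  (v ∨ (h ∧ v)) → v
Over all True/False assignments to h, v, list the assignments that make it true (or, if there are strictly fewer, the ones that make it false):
is always true.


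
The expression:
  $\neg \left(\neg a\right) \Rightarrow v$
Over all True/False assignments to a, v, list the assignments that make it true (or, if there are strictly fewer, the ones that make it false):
is false only for:
  a=True, v=False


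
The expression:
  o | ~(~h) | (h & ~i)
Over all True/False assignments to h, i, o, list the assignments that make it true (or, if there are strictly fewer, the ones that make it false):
is false only for:
  h=False, i=False, o=False;
  h=False, i=True, o=False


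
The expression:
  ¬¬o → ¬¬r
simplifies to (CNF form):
r ∨ ¬o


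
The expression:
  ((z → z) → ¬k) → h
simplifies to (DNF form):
h ∨ k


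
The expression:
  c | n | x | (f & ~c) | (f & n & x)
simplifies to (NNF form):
c | f | n | x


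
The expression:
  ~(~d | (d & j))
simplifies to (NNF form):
d & ~j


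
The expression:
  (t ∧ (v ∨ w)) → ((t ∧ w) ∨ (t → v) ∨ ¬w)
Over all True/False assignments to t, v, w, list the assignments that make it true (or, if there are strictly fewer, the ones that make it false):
is always true.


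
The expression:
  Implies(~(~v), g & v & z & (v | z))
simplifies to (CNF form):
(g | ~v) & (z | ~v)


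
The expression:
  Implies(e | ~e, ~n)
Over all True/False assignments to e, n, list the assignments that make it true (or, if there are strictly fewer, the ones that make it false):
is true only for:
  e=False, n=False;
  e=True, n=False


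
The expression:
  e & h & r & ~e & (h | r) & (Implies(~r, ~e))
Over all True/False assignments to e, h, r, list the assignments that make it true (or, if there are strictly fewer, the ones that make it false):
is never true.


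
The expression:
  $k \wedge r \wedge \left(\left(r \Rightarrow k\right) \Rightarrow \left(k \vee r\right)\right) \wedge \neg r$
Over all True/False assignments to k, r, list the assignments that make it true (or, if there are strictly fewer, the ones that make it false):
is never true.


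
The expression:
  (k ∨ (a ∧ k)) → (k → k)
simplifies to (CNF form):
True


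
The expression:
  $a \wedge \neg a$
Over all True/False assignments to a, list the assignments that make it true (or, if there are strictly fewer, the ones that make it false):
is never true.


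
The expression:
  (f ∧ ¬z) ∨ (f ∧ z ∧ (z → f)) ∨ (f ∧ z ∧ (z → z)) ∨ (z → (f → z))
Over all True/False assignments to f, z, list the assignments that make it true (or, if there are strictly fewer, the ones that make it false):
is always true.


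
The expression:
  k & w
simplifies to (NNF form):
k & w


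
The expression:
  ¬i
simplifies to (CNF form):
¬i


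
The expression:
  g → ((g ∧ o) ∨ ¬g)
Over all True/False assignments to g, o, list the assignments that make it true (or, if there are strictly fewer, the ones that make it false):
is false only for:
  g=True, o=False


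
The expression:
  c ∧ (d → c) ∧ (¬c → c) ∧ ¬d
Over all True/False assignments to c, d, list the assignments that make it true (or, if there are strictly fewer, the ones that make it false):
is true only for:
  c=True, d=False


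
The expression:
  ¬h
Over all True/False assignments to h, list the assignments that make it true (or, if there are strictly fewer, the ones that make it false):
is true only for:
  h=False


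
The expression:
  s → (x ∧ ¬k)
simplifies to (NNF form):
(x ∧ ¬k) ∨ ¬s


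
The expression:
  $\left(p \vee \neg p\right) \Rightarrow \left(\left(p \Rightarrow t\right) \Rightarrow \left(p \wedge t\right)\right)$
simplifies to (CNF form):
$p$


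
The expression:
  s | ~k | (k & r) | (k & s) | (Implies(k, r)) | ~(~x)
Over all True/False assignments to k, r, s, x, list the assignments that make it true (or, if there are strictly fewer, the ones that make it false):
is false only for:
  k=True, r=False, s=False, x=False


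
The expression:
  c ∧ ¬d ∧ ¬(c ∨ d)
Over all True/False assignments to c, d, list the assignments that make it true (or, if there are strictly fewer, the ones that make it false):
is never true.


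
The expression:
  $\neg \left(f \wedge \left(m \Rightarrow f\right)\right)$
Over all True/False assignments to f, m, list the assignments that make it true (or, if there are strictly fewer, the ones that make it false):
is true only for:
  f=False, m=False;
  f=False, m=True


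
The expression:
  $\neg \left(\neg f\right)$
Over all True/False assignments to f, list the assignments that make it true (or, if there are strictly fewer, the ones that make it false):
is true only for:
  f=True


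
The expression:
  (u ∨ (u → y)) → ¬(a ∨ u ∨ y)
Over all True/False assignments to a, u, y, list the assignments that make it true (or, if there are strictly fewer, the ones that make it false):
is true only for:
  a=False, u=False, y=False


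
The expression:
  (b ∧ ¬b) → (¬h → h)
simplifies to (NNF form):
True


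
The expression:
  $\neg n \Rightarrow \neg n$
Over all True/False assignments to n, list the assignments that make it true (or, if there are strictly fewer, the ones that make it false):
is always true.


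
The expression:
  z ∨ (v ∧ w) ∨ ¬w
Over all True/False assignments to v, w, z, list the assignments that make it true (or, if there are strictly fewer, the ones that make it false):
is false only for:
  v=False, w=True, z=False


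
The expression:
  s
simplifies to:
s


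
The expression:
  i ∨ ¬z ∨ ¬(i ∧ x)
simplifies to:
True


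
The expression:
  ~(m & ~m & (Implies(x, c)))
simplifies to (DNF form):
True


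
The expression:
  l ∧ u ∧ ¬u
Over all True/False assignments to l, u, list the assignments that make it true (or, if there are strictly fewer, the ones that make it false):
is never true.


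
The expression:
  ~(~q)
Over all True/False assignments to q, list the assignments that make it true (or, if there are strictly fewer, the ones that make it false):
is true only for:
  q=True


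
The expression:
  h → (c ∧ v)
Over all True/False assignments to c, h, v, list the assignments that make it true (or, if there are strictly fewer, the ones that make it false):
is false only for:
  c=False, h=True, v=False;
  c=False, h=True, v=True;
  c=True, h=True, v=False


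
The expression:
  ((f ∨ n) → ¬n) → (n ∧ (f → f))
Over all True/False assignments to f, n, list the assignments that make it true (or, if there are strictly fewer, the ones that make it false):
is true only for:
  f=False, n=True;
  f=True, n=True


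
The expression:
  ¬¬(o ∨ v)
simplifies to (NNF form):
o ∨ v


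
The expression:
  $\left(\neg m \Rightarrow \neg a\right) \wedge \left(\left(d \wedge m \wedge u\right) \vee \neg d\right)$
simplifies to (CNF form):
$\left(m \vee \neg a\right) \wedge \left(m \vee \neg d\right) \wedge \left(u \vee \neg d\right)$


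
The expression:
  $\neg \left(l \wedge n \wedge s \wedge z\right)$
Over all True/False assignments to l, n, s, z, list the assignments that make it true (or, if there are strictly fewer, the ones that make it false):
is false only for:
  l=True, n=True, s=True, z=True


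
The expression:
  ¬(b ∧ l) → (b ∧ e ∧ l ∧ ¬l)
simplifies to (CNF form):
b ∧ l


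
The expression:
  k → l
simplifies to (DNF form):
l ∨ ¬k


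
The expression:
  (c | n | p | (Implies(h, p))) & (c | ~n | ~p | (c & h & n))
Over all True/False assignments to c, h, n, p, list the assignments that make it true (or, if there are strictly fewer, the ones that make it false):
is false only for:
  c=False, h=False, n=True, p=True;
  c=False, h=True, n=False, p=False;
  c=False, h=True, n=True, p=True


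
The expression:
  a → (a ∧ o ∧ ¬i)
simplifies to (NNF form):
(o ∧ ¬i) ∨ ¬a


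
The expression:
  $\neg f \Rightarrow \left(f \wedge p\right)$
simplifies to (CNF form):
$f$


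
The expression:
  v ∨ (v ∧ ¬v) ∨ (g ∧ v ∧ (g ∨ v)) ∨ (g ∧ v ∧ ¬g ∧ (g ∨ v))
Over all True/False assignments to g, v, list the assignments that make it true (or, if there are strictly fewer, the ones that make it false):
is true only for:
  g=False, v=True;
  g=True, v=True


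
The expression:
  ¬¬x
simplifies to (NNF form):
x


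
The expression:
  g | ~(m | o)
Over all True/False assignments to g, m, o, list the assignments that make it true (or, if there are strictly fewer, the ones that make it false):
is false only for:
  g=False, m=False, o=True;
  g=False, m=True, o=False;
  g=False, m=True, o=True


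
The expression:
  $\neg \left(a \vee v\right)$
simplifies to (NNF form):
$\neg a \wedge \neg v$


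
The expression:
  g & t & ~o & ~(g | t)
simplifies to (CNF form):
False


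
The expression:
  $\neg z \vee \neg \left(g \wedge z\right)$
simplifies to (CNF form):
$\neg g \vee \neg z$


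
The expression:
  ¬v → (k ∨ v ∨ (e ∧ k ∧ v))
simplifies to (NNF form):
k ∨ v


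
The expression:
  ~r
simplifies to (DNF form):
~r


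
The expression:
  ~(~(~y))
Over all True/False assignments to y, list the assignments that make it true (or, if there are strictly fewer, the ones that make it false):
is true only for:
  y=False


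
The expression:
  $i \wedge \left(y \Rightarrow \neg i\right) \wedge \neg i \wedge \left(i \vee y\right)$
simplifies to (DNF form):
$\text{False}$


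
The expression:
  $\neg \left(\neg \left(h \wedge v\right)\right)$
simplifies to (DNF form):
$h \wedge v$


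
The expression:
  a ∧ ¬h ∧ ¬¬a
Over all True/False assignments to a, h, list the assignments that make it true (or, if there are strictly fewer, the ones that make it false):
is true only for:
  a=True, h=False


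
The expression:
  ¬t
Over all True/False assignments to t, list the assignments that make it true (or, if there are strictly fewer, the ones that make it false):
is true only for:
  t=False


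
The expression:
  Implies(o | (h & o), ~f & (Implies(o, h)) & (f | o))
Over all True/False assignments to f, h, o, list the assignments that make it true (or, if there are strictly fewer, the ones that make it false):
is false only for:
  f=False, h=False, o=True;
  f=True, h=False, o=True;
  f=True, h=True, o=True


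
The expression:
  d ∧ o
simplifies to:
d ∧ o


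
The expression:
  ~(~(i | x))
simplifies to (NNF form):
i | x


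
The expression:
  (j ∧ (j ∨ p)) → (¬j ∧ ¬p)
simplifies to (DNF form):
¬j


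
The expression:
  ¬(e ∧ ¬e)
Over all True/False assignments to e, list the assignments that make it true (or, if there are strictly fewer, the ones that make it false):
is always true.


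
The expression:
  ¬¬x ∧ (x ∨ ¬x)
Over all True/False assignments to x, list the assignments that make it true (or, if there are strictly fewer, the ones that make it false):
is true only for:
  x=True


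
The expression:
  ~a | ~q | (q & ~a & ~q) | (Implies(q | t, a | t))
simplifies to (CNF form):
True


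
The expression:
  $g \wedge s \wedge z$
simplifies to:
$g \wedge s \wedge z$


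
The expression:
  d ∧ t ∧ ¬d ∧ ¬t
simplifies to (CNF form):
False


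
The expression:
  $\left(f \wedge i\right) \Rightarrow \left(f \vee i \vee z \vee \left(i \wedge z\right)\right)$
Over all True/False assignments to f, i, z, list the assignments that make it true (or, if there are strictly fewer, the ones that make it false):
is always true.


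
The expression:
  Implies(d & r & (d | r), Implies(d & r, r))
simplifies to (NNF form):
True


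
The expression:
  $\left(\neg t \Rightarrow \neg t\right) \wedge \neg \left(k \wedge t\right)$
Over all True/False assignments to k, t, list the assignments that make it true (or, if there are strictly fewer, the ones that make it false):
is false only for:
  k=True, t=True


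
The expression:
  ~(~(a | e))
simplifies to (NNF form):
a | e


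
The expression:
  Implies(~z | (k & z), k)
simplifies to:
k | z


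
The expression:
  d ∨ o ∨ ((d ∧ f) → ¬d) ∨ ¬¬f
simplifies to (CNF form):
True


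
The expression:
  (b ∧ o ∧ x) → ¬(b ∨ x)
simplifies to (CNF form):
¬b ∨ ¬o ∨ ¬x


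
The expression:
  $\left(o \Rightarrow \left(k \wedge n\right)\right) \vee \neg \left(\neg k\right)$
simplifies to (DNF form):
$k \vee \neg o$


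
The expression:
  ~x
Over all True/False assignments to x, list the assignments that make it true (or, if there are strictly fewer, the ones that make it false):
is true only for:
  x=False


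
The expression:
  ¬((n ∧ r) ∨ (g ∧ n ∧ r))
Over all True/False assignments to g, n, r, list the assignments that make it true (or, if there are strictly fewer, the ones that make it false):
is false only for:
  g=False, n=True, r=True;
  g=True, n=True, r=True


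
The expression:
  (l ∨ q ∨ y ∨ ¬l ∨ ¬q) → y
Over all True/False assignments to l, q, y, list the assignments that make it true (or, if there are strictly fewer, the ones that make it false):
is true only for:
  l=False, q=False, y=True;
  l=False, q=True, y=True;
  l=True, q=False, y=True;
  l=True, q=True, y=True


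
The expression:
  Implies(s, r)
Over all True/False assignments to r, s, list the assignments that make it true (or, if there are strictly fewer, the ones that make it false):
is false only for:
  r=False, s=True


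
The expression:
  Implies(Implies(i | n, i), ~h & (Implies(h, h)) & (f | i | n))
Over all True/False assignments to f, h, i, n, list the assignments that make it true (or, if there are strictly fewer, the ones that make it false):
is false only for:
  f=False, h=False, i=False, n=False;
  f=False, h=True, i=False, n=False;
  f=False, h=True, i=True, n=False;
  f=False, h=True, i=True, n=True;
  f=True, h=True, i=False, n=False;
  f=True, h=True, i=True, n=False;
  f=True, h=True, i=True, n=True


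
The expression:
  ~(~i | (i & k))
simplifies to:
i & ~k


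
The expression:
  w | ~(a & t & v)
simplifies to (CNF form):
w | ~a | ~t | ~v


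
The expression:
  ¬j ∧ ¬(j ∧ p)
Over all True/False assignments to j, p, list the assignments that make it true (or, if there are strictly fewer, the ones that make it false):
is true only for:
  j=False, p=False;
  j=False, p=True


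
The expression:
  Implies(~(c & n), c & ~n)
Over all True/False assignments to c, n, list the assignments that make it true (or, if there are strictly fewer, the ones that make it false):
is true only for:
  c=True, n=False;
  c=True, n=True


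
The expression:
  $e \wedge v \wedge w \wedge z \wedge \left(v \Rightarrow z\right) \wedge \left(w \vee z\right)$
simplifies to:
$e \wedge v \wedge w \wedge z$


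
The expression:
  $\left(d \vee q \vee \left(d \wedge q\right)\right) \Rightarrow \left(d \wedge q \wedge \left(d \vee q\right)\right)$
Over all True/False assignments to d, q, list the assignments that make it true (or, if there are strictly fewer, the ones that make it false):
is true only for:
  d=False, q=False;
  d=True, q=True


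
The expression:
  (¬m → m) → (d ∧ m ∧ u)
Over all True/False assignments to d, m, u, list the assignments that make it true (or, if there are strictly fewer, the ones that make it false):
is false only for:
  d=False, m=True, u=False;
  d=False, m=True, u=True;
  d=True, m=True, u=False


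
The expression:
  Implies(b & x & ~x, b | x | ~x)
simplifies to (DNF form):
True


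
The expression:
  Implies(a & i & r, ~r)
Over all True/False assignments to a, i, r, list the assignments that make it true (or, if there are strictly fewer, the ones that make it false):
is false only for:
  a=True, i=True, r=True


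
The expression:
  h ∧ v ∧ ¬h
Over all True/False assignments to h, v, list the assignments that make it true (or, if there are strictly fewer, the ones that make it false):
is never true.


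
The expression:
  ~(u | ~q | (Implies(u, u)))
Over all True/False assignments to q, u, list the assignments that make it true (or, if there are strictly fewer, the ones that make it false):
is never true.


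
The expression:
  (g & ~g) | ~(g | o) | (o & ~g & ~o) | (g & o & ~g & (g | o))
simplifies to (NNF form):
~g & ~o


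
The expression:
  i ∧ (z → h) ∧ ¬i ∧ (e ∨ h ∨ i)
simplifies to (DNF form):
False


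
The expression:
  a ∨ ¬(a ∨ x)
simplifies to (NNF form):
a ∨ ¬x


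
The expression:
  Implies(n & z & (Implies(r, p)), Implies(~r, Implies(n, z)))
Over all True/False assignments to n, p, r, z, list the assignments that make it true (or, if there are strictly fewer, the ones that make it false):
is always true.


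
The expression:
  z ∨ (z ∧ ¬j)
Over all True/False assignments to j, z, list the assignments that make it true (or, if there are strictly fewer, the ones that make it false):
is true only for:
  j=False, z=True;
  j=True, z=True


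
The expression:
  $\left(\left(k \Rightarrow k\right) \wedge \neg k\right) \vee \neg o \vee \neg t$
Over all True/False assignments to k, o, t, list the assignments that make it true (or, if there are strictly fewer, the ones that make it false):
is false only for:
  k=True, o=True, t=True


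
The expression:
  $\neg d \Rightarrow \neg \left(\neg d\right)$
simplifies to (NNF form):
$d$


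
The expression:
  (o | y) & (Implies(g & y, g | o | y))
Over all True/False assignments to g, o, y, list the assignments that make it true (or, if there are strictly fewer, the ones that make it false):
is false only for:
  g=False, o=False, y=False;
  g=True, o=False, y=False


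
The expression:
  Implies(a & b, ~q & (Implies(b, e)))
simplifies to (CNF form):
(e | ~a | ~b) & (~a | ~b | ~q)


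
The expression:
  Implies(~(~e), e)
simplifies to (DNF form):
True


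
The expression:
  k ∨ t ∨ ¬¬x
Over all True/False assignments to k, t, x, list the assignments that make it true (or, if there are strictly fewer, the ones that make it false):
is false only for:
  k=False, t=False, x=False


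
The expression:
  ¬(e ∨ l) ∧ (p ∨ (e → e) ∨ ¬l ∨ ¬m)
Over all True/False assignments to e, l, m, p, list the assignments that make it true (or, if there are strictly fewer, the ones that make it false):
is true only for:
  e=False, l=False, m=False, p=False;
  e=False, l=False, m=False, p=True;
  e=False, l=False, m=True, p=False;
  e=False, l=False, m=True, p=True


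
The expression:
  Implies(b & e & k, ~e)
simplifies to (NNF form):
~b | ~e | ~k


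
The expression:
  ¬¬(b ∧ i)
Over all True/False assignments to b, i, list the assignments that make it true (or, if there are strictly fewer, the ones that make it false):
is true only for:
  b=True, i=True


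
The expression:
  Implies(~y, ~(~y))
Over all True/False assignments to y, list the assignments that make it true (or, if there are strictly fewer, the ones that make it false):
is true only for:
  y=True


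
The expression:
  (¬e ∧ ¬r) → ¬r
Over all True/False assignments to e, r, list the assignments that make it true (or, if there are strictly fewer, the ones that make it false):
is always true.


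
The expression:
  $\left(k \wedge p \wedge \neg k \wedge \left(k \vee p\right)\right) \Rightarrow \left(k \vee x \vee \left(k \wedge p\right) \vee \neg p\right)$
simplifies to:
$\text{True}$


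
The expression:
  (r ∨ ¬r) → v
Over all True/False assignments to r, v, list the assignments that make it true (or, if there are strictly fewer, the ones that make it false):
is true only for:
  r=False, v=True;
  r=True, v=True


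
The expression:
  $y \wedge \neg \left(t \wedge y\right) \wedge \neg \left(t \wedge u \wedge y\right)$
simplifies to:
$y \wedge \neg t$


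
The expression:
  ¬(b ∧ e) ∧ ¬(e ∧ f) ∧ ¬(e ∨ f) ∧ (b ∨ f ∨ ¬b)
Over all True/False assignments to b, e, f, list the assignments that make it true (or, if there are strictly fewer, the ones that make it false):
is true only for:
  b=False, e=False, f=False;
  b=True, e=False, f=False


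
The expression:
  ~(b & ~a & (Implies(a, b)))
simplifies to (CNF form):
a | ~b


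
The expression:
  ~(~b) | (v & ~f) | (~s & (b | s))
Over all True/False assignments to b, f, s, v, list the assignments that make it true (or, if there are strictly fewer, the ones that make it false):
is false only for:
  b=False, f=False, s=False, v=False;
  b=False, f=False, s=True, v=False;
  b=False, f=True, s=False, v=False;
  b=False, f=True, s=False, v=True;
  b=False, f=True, s=True, v=False;
  b=False, f=True, s=True, v=True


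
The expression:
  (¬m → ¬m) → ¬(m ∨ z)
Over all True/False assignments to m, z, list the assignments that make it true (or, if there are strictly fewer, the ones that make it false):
is true only for:
  m=False, z=False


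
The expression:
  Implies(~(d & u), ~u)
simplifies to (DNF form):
d | ~u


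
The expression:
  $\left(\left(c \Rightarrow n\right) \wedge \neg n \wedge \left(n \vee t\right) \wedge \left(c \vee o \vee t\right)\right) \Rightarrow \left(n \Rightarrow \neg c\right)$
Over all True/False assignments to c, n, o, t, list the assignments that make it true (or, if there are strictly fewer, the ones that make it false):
is always true.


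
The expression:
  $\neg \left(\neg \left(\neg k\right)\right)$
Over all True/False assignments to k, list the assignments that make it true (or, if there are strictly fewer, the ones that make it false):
is true only for:
  k=False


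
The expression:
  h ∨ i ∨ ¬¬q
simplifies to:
h ∨ i ∨ q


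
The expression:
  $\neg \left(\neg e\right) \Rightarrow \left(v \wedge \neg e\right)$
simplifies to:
$\neg e$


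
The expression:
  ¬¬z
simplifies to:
z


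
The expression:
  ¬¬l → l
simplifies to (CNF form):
True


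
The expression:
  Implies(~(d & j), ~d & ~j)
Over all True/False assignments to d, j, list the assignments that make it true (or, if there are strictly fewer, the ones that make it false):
is true only for:
  d=False, j=False;
  d=True, j=True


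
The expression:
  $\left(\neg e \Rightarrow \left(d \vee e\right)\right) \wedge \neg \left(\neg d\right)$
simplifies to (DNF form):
$d$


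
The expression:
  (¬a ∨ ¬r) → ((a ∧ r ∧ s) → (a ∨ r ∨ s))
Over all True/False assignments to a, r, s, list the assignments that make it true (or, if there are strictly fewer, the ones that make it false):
is always true.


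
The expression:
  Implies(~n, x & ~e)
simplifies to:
n | (x & ~e)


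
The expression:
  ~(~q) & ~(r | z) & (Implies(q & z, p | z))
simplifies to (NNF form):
q & ~r & ~z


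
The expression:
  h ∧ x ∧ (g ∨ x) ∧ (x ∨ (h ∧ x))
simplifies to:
h ∧ x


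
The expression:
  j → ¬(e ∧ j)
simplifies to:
¬e ∨ ¬j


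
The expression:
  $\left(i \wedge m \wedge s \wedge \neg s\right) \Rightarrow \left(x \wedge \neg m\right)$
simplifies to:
$\text{True}$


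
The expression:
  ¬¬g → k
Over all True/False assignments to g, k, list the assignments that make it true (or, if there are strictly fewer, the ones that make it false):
is false only for:
  g=True, k=False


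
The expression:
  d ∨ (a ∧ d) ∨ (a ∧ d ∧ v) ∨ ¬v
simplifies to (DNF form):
d ∨ ¬v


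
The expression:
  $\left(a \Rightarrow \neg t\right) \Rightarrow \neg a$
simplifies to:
$t \vee \neg a$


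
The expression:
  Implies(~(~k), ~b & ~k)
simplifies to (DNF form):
~k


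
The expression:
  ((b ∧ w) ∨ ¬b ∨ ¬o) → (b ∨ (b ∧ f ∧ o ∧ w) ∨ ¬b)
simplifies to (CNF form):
True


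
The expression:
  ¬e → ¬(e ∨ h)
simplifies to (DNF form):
e ∨ ¬h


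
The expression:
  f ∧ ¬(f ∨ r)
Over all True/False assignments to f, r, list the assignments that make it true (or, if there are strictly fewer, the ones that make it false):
is never true.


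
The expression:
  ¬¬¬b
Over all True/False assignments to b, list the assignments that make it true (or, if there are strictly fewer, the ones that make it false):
is true only for:
  b=False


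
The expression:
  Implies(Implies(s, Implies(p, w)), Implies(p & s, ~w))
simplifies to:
~p | ~s | ~w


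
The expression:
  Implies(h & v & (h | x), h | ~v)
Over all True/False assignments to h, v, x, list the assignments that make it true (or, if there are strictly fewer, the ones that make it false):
is always true.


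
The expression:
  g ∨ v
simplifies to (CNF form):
g ∨ v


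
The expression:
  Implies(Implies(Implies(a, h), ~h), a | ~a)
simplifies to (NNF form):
True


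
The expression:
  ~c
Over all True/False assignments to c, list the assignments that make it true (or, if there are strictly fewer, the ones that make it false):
is true only for:
  c=False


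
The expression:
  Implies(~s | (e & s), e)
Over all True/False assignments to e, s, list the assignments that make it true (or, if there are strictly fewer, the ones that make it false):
is false only for:
  e=False, s=False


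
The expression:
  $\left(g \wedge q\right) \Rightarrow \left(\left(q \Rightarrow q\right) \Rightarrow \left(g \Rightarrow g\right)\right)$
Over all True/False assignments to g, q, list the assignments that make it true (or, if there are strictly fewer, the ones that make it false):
is always true.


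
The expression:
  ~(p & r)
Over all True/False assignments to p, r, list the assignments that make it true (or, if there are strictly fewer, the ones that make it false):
is false only for:
  p=True, r=True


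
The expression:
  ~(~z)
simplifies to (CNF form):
z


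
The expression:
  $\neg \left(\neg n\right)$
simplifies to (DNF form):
$n$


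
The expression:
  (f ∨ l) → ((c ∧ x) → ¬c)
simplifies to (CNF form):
(¬c ∨ ¬f ∨ ¬x) ∧ (¬c ∨ ¬l ∨ ¬x)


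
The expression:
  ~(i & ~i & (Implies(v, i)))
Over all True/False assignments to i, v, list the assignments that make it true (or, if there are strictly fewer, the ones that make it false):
is always true.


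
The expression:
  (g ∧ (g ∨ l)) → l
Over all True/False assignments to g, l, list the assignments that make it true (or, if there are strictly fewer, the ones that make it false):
is false only for:
  g=True, l=False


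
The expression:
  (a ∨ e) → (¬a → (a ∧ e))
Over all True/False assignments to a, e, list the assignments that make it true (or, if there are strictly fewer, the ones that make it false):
is false only for:
  a=False, e=True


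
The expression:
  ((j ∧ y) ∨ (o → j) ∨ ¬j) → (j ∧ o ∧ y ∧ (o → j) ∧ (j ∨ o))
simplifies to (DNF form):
j ∧ o ∧ y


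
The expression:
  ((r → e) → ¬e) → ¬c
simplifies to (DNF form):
e ∨ ¬c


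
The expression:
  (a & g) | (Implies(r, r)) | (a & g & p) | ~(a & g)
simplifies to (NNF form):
True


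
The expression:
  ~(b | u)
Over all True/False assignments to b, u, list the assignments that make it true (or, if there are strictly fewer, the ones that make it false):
is true only for:
  b=False, u=False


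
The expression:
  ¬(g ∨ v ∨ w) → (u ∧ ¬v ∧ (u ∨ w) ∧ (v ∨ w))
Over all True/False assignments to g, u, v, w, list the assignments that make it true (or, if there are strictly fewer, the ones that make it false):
is false only for:
  g=False, u=False, v=False, w=False;
  g=False, u=True, v=False, w=False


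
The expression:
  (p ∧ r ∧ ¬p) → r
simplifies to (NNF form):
True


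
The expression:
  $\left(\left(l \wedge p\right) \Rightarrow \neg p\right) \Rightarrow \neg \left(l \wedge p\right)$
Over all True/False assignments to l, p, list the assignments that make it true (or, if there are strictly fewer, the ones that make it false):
is always true.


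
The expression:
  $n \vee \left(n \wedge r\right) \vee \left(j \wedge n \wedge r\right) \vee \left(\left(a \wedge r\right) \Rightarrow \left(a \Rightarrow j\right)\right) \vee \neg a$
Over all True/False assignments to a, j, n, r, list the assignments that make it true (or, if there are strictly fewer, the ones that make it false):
is false only for:
  a=True, j=False, n=False, r=True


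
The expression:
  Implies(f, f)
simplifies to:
True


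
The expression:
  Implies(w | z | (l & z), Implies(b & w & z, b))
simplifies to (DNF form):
True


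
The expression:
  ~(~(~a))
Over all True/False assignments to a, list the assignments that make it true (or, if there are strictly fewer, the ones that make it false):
is true only for:
  a=False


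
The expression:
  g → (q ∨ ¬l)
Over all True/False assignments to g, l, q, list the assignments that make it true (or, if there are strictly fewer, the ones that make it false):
is false only for:
  g=True, l=True, q=False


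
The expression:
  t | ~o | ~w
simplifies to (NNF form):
t | ~o | ~w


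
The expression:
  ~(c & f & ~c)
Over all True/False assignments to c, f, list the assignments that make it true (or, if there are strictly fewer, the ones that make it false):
is always true.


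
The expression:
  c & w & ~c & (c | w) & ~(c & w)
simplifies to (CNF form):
False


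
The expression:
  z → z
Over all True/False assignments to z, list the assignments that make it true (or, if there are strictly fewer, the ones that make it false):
is always true.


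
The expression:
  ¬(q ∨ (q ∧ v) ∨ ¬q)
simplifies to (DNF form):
False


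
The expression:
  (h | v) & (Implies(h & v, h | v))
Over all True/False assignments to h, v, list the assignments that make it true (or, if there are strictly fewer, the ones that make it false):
is false only for:
  h=False, v=False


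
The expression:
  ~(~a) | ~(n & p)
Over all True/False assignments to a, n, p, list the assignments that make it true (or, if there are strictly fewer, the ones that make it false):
is false only for:
  a=False, n=True, p=True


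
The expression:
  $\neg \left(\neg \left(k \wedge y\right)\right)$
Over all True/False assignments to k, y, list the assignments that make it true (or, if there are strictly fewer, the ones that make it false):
is true only for:
  k=True, y=True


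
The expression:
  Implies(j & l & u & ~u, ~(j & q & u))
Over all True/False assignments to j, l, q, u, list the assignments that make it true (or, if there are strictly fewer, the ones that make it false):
is always true.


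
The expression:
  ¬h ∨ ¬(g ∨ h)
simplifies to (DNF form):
¬h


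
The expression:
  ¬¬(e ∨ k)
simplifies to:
e ∨ k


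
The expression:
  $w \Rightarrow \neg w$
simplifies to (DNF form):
$\neg w$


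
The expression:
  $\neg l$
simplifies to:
$\neg l$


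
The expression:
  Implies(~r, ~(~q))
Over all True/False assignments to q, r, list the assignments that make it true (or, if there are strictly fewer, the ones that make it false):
is false only for:
  q=False, r=False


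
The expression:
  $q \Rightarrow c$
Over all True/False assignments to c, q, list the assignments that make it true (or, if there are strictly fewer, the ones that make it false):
is false only for:
  c=False, q=True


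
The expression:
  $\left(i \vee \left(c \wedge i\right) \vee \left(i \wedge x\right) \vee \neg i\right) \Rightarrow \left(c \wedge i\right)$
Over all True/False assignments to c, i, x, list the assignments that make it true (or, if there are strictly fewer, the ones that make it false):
is true only for:
  c=True, i=True, x=False;
  c=True, i=True, x=True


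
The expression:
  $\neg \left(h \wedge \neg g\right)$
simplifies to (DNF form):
$g \vee \neg h$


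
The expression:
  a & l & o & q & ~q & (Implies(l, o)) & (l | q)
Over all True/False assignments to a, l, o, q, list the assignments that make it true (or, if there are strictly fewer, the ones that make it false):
is never true.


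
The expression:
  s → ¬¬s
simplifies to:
True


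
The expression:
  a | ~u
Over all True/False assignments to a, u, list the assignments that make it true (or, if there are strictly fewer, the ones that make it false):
is false only for:
  a=False, u=True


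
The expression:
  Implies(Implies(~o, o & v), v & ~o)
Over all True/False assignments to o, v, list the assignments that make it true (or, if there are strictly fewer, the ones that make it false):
is true only for:
  o=False, v=False;
  o=False, v=True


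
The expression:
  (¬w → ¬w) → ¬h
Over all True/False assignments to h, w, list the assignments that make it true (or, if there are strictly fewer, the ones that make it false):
is true only for:
  h=False, w=False;
  h=False, w=True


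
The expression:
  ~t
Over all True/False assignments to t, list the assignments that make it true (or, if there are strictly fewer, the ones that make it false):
is true only for:
  t=False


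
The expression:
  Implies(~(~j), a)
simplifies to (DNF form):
a | ~j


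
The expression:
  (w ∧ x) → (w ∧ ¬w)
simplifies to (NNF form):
¬w ∨ ¬x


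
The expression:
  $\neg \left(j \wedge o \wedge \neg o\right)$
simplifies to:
$\text{True}$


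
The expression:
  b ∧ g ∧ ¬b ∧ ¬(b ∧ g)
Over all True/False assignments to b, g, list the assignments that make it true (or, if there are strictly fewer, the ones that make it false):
is never true.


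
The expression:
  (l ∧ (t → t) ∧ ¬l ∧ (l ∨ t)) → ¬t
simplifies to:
True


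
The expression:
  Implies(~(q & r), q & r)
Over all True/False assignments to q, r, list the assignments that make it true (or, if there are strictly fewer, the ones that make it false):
is true only for:
  q=True, r=True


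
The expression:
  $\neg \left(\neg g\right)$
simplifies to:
$g$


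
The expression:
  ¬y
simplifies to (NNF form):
¬y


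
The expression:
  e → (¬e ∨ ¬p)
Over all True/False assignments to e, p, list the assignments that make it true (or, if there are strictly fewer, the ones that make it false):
is false only for:
  e=True, p=True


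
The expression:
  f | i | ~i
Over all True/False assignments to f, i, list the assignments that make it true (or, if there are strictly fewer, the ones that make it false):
is always true.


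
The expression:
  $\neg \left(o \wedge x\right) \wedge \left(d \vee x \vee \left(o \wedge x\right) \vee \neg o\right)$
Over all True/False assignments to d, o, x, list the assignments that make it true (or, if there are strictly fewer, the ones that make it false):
is false only for:
  d=False, o=True, x=False;
  d=False, o=True, x=True;
  d=True, o=True, x=True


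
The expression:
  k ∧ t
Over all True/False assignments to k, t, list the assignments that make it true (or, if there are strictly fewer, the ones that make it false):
is true only for:
  k=True, t=True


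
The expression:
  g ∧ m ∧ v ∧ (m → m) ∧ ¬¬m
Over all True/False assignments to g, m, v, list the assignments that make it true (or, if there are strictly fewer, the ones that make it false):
is true only for:
  g=True, m=True, v=True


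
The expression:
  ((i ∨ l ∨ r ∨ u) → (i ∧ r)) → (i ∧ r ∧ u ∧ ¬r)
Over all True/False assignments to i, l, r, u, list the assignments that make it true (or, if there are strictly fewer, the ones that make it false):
is false only for:
  i=False, l=False, r=False, u=False;
  i=True, l=False, r=True, u=False;
  i=True, l=False, r=True, u=True;
  i=True, l=True, r=True, u=False;
  i=True, l=True, r=True, u=True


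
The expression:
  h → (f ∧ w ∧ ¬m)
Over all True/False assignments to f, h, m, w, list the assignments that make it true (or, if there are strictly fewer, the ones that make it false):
is false only for:
  f=False, h=True, m=False, w=False;
  f=False, h=True, m=False, w=True;
  f=False, h=True, m=True, w=False;
  f=False, h=True, m=True, w=True;
  f=True, h=True, m=False, w=False;
  f=True, h=True, m=True, w=False;
  f=True, h=True, m=True, w=True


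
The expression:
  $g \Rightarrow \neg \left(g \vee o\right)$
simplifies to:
$\neg g$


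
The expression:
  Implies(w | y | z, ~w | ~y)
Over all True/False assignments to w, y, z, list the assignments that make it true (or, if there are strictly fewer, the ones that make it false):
is false only for:
  w=True, y=True, z=False;
  w=True, y=True, z=True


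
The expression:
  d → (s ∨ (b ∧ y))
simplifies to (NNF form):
s ∨ (b ∧ y) ∨ ¬d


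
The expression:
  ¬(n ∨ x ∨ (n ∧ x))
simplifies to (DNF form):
¬n ∧ ¬x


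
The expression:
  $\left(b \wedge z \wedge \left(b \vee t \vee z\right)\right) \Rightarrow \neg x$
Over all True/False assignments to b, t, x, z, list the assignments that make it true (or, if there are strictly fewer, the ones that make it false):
is false only for:
  b=True, t=False, x=True, z=True;
  b=True, t=True, x=True, z=True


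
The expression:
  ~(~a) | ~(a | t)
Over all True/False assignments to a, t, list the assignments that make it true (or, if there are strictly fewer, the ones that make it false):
is false only for:
  a=False, t=True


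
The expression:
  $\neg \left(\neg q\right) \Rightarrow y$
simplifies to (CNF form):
$y \vee \neg q$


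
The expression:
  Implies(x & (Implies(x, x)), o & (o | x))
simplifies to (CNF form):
o | ~x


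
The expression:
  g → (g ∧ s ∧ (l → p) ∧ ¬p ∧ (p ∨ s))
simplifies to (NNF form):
(s ∧ ¬l ∧ ¬p) ∨ ¬g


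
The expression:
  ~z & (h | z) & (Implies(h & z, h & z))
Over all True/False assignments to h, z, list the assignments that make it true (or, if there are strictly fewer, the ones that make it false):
is true only for:
  h=True, z=False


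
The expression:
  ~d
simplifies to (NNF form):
~d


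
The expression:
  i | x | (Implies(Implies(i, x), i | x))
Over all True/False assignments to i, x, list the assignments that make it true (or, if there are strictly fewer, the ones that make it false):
is false only for:
  i=False, x=False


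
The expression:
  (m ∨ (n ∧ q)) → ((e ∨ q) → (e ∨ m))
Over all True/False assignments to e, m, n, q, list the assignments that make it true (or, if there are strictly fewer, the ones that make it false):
is false only for:
  e=False, m=False, n=True, q=True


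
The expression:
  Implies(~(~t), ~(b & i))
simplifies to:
~b | ~i | ~t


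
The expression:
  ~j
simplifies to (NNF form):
~j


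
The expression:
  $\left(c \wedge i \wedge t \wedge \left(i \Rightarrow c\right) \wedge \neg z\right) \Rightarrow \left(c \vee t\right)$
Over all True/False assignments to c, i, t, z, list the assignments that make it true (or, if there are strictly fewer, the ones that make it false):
is always true.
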